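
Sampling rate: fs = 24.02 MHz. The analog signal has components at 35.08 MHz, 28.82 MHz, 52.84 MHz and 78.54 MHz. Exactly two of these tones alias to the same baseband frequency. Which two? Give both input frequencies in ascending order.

28.82 MHz, 52.84 MHz

fs/2 = 12.01 MHz.
35.08 MHz mod fs = 11.06 MHz.
11.06 MHz ≤ fs/2 = 12.01 MHz, appears at 11.06 MHz.
28.82 MHz mod fs = 4.8 MHz.
4.8 MHz ≤ fs/2 = 12.01 MHz, appears at 4.8 MHz.
52.84 MHz mod fs = 4.8 MHz.
4.8 MHz ≤ fs/2 = 12.01 MHz, appears at 4.8 MHz.
78.54 MHz mod fs = 6.48 MHz.
6.48 MHz ≤ fs/2 = 12.01 MHz, appears at 6.48 MHz.
28.82 MHz and 52.84 MHz both map to 4.8 MHz.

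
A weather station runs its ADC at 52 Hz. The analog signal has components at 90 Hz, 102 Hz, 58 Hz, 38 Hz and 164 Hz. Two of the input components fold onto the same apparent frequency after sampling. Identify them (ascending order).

fs/2 = 26 Hz.
90 Hz mod fs = 38 Hz.
38 Hz > fs/2 = 26 Hz, folds to fs − 38 Hz = 14 Hz.
102 Hz mod fs = 50 Hz.
50 Hz > fs/2 = 26 Hz, folds to fs − 50 Hz = 2 Hz.
58 Hz mod fs = 6 Hz.
6 Hz ≤ fs/2 = 26 Hz, appears at 6 Hz.
38 Hz > fs/2 = 26 Hz, folds to fs − 38 Hz = 14 Hz.
164 Hz mod fs = 8 Hz.
8 Hz ≤ fs/2 = 26 Hz, appears at 8 Hz.
38 Hz and 90 Hz both map to 14 Hz.

38 Hz, 90 Hz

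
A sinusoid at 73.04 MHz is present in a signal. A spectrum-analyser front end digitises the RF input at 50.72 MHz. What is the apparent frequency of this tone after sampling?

73.04 MHz mod fs = 22.32 MHz.
22.32 MHz ≤ fs/2 = 25.36 MHz, appears at 22.32 MHz.

22.32 MHz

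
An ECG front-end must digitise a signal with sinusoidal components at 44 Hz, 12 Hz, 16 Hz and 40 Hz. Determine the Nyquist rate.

88 Hz

Highest-frequency component: 44 Hz.
Nyquist rate = 2 × 44 Hz = 88 Hz.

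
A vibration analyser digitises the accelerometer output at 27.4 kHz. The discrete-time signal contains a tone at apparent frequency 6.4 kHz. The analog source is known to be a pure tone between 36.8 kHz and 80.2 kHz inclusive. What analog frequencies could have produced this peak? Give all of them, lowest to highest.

Frequencies that alias to 6.4 kHz are k·fs ± 6.4 kHz for integer k ≥ 0.
k=0: 6.4 kHz.
k=1: 21 kHz, 33.8 kHz.
k=2: 48.4 kHz, 61.2 kHz.
k=3: 75.8 kHz, 88.6 kHz.
k=4: 103.2 kHz, 116 kHz.
Within [36.8 kHz, 80.2 kHz]: 48.4 kHz, 61.2 kHz, 75.8 kHz.

48.4 kHz, 61.2 kHz, 75.8 kHz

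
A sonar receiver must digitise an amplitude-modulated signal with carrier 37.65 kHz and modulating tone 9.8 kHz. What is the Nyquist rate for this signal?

94.9 kHz

AM sidebands sit at fc ± fm = 27.85 kHz and 47.45 kHz.
Highest-frequency component: 47.45 kHz.
Nyquist rate = 2 × 47.45 kHz = 94.9 kHz.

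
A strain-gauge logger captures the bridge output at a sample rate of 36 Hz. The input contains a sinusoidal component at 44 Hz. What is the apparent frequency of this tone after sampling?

44 Hz mod fs = 8 Hz.
8 Hz ≤ fs/2 = 18 Hz, appears at 8 Hz.

8 Hz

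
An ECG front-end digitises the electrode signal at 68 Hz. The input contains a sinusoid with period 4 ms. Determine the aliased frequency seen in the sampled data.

22 Hz

T = 4 ms → f = 1/T = 250 Hz.
250 Hz mod fs = 46 Hz.
46 Hz > fs/2 = 34 Hz, folds to fs − 46 Hz = 22 Hz.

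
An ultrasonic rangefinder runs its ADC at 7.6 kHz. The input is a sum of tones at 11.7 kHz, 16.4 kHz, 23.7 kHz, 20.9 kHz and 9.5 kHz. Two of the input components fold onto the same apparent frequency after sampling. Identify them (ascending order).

fs/2 = 3.8 kHz.
11.7 kHz mod fs = 4.1 kHz.
4.1 kHz > fs/2 = 3.8 kHz, folds to fs − 4.1 kHz = 3.5 kHz.
16.4 kHz mod fs = 1.2 kHz.
1.2 kHz ≤ fs/2 = 3.8 kHz, appears at 1.2 kHz.
23.7 kHz mod fs = 0.9 kHz.
0.9 kHz ≤ fs/2 = 3.8 kHz, appears at 0.9 kHz.
20.9 kHz mod fs = 5.7 kHz.
5.7 kHz > fs/2 = 3.8 kHz, folds to fs − 5.7 kHz = 1.9 kHz.
9.5 kHz mod fs = 1.9 kHz.
1.9 kHz ≤ fs/2 = 3.8 kHz, appears at 1.9 kHz.
9.5 kHz and 20.9 kHz both map to 1.9 kHz.

9.5 kHz, 20.9 kHz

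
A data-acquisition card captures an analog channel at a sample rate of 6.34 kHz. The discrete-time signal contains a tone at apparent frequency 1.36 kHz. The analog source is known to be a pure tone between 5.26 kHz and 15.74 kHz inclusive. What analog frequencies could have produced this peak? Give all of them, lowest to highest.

Frequencies that alias to 1.36 kHz are k·fs ± 1.36 kHz for integer k ≥ 0.
k=0: 1.36 kHz.
k=1: 4.98 kHz, 7.7 kHz.
k=2: 11.32 kHz, 14.04 kHz.
k=3: 17.66 kHz, 20.38 kHz.
Within [5.26 kHz, 15.74 kHz]: 7.7 kHz, 11.32 kHz, 14.04 kHz.

7.7 kHz, 11.32 kHz, 14.04 kHz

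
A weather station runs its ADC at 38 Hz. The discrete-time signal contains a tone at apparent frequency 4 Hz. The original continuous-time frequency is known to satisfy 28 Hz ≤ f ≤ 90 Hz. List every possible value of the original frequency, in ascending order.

34 Hz, 42 Hz, 72 Hz, 80 Hz

Frequencies that alias to 4 Hz are k·fs ± 4 Hz for integer k ≥ 0.
k=0: 4 Hz.
k=1: 34 Hz, 42 Hz.
k=2: 72 Hz, 80 Hz.
k=3: 110 Hz, 118 Hz.
Within [28 Hz, 90 Hz]: 34 Hz, 42 Hz, 72 Hz, 80 Hz.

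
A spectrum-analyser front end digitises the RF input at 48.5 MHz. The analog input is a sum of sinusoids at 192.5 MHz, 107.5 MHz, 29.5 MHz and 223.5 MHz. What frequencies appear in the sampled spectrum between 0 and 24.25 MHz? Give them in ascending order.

1.5 MHz, 10.5 MHz, 19 MHz

fs/2 = 24.25 MHz.
192.5 MHz mod fs = 47 MHz.
47 MHz > fs/2 = 24.25 MHz, folds to fs − 47 MHz = 1.5 MHz.
107.5 MHz mod fs = 10.5 MHz.
10.5 MHz ≤ fs/2 = 24.25 MHz, appears at 10.5 MHz.
29.5 MHz > fs/2 = 24.25 MHz, folds to fs − 29.5 MHz = 19 MHz.
223.5 MHz mod fs = 29.5 MHz.
29.5 MHz > fs/2 = 24.25 MHz, folds to fs − 29.5 MHz = 19 MHz.
Distinct values: {1.5 MHz, 10.5 MHz, 19 MHz}.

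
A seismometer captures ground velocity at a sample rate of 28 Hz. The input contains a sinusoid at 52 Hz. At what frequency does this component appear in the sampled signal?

52 Hz mod fs = 24 Hz.
24 Hz > fs/2 = 14 Hz, folds to fs − 24 Hz = 4 Hz.

4 Hz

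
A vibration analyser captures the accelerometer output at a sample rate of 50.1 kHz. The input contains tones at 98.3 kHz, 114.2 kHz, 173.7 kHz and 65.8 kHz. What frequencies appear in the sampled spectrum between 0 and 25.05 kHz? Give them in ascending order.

1.9 kHz, 14 kHz, 15.7 kHz, 23.4 kHz

fs/2 = 25.05 kHz.
98.3 kHz mod fs = 48.2 kHz.
48.2 kHz > fs/2 = 25.05 kHz, folds to fs − 48.2 kHz = 1.9 kHz.
114.2 kHz mod fs = 14 kHz.
14 kHz ≤ fs/2 = 25.05 kHz, appears at 14 kHz.
173.7 kHz mod fs = 23.4 kHz.
23.4 kHz ≤ fs/2 = 25.05 kHz, appears at 23.4 kHz.
65.8 kHz mod fs = 15.7 kHz.
15.7 kHz ≤ fs/2 = 25.05 kHz, appears at 15.7 kHz.
Distinct values: {1.9 kHz, 14 kHz, 15.7 kHz, 23.4 kHz}.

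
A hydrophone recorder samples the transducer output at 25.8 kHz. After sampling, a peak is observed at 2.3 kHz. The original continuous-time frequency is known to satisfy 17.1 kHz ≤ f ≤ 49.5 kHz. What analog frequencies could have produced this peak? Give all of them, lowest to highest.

Frequencies that alias to 2.3 kHz are k·fs ± 2.3 kHz for integer k ≥ 0.
k=0: 2.3 kHz.
k=1: 23.5 kHz, 28.1 kHz.
k=2: 49.3 kHz, 53.9 kHz.
k=3: 75.1 kHz, 79.7 kHz.
Within [17.1 kHz, 49.5 kHz]: 23.5 kHz, 28.1 kHz, 49.3 kHz.

23.5 kHz, 28.1 kHz, 49.3 kHz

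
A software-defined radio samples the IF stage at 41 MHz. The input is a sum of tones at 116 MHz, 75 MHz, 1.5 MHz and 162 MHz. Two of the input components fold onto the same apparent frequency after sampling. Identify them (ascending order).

75 MHz, 116 MHz

fs/2 = 20.5 MHz.
116 MHz mod fs = 34 MHz.
34 MHz > fs/2 = 20.5 MHz, folds to fs − 34 MHz = 7 MHz.
75 MHz mod fs = 34 MHz.
34 MHz > fs/2 = 20.5 MHz, folds to fs − 34 MHz = 7 MHz.
1.5 MHz ≤ fs/2 = 20.5 MHz, passes unchanged.
162 MHz mod fs = 39 MHz.
39 MHz > fs/2 = 20.5 MHz, folds to fs − 39 MHz = 2 MHz.
75 MHz and 116 MHz both map to 7 MHz.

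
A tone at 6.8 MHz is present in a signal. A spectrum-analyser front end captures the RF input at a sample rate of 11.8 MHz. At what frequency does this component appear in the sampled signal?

5 MHz

6.8 MHz > fs/2 = 5.9 MHz, folds to fs − 6.8 MHz = 5 MHz.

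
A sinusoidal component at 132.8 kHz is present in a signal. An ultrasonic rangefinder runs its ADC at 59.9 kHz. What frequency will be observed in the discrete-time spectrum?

132.8 kHz mod fs = 13 kHz.
13 kHz ≤ fs/2 = 29.95 kHz, appears at 13 kHz.

13 kHz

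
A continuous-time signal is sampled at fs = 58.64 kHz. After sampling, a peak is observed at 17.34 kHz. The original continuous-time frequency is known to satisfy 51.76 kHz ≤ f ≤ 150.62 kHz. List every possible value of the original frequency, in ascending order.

75.98 kHz, 99.94 kHz, 134.62 kHz

Frequencies that alias to 17.34 kHz are k·fs ± 17.34 kHz for integer k ≥ 0.
k=0: 17.34 kHz.
k=1: 41.3 kHz, 75.98 kHz.
k=2: 99.94 kHz, 134.62 kHz.
k=3: 158.58 kHz, 193.26 kHz.
Within [51.76 kHz, 150.62 kHz]: 75.98 kHz, 99.94 kHz, 134.62 kHz.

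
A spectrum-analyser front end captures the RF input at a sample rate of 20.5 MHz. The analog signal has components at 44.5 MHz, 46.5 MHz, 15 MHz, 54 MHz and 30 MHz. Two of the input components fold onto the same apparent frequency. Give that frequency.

fs/2 = 10.25 MHz.
44.5 MHz mod fs = 3.5 MHz.
3.5 MHz ≤ fs/2 = 10.25 MHz, appears at 3.5 MHz.
46.5 MHz mod fs = 5.5 MHz.
5.5 MHz ≤ fs/2 = 10.25 MHz, appears at 5.5 MHz.
15 MHz > fs/2 = 10.25 MHz, folds to fs − 15 MHz = 5.5 MHz.
54 MHz mod fs = 13 MHz.
13 MHz > fs/2 = 10.25 MHz, folds to fs − 13 MHz = 7.5 MHz.
30 MHz mod fs = 9.5 MHz.
9.5 MHz ≤ fs/2 = 10.25 MHz, appears at 9.5 MHz.
15 MHz and 46.5 MHz both map to 5.5 MHz.

5.5 MHz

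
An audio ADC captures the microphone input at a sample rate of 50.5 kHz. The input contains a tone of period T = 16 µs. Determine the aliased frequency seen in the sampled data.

12 kHz

T = 16 µs → f = 1/T = 62.5 kHz.
62.5 kHz mod fs = 12 kHz.
12 kHz ≤ fs/2 = 25.25 kHz, appears at 12 kHz.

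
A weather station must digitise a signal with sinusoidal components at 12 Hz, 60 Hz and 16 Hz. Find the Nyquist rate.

120 Hz

Highest-frequency component: 60 Hz.
Nyquist rate = 2 × 60 Hz = 120 Hz.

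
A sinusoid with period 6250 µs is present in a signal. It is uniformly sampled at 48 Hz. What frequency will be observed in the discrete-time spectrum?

T = 6250 µs → f = 1/T = 160 Hz.
160 Hz mod fs = 16 Hz.
16 Hz ≤ fs/2 = 24 Hz, appears at 16 Hz.

16 Hz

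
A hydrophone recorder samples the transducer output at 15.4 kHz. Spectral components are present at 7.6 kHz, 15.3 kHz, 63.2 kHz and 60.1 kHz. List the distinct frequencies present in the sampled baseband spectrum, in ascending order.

fs/2 = 7.7 kHz.
7.6 kHz ≤ fs/2 = 7.7 kHz, passes unchanged.
15.3 kHz > fs/2 = 7.7 kHz, folds to fs − 15.3 kHz = 0.1 kHz.
63.2 kHz mod fs = 1.6 kHz.
1.6 kHz ≤ fs/2 = 7.7 kHz, appears at 1.6 kHz.
60.1 kHz mod fs = 13.9 kHz.
13.9 kHz > fs/2 = 7.7 kHz, folds to fs − 13.9 kHz = 1.5 kHz.
Distinct values: {0.1 kHz, 1.5 kHz, 1.6 kHz, 7.6 kHz}.

0.1 kHz, 1.5 kHz, 1.6 kHz, 7.6 kHz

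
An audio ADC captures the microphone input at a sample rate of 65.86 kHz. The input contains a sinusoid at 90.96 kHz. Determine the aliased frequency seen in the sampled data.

25.1 kHz

90.96 kHz mod fs = 25.1 kHz.
25.1 kHz ≤ fs/2 = 32.93 kHz, appears at 25.1 kHz.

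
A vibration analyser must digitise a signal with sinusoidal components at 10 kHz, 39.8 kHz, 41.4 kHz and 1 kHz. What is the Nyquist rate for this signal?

82.8 kHz

Highest-frequency component: 41.4 kHz.
Nyquist rate = 2 × 41.4 kHz = 82.8 kHz.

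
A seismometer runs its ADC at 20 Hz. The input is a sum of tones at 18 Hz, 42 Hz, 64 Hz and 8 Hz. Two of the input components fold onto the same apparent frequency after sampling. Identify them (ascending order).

18 Hz, 42 Hz

fs/2 = 10 Hz.
18 Hz > fs/2 = 10 Hz, folds to fs − 18 Hz = 2 Hz.
42 Hz mod fs = 2 Hz.
2 Hz ≤ fs/2 = 10 Hz, appears at 2 Hz.
64 Hz mod fs = 4 Hz.
4 Hz ≤ fs/2 = 10 Hz, appears at 4 Hz.
8 Hz ≤ fs/2 = 10 Hz, passes unchanged.
18 Hz and 42 Hz both map to 2 Hz.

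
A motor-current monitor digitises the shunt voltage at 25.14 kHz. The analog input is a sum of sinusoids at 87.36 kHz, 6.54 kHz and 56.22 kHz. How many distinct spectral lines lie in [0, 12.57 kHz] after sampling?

3

fs/2 = 12.57 kHz.
87.36 kHz mod fs = 11.94 kHz.
11.94 kHz ≤ fs/2 = 12.57 kHz, appears at 11.94 kHz.
6.54 kHz ≤ fs/2 = 12.57 kHz, passes unchanged.
56.22 kHz mod fs = 5.94 kHz.
5.94 kHz ≤ fs/2 = 12.57 kHz, appears at 5.94 kHz.
Distinct values: {5.94 kHz, 6.54 kHz, 11.94 kHz} → 3.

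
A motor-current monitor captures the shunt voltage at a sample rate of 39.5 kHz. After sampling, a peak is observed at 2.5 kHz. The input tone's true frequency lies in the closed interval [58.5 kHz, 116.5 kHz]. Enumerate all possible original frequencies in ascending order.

Frequencies that alias to 2.5 kHz are k·fs ± 2.5 kHz for integer k ≥ 0.
k=0: 2.5 kHz.
k=1: 37 kHz, 42 kHz.
k=2: 76.5 kHz, 81.5 kHz.
k=3: 116 kHz, 121 kHz.
k=4: 155.5 kHz, 160.5 kHz.
Within [58.5 kHz, 116.5 kHz]: 76.5 kHz, 81.5 kHz, 116 kHz.

76.5 kHz, 81.5 kHz, 116 kHz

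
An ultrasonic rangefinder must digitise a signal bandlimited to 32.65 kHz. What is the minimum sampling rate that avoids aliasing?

Nyquist rate = 2 × 32.65 kHz = 65.3 kHz.

65.3 kHz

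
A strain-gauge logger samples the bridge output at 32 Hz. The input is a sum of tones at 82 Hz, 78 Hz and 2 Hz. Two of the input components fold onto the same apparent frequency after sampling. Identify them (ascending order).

78 Hz, 82 Hz

fs/2 = 16 Hz.
82 Hz mod fs = 18 Hz.
18 Hz > fs/2 = 16 Hz, folds to fs − 18 Hz = 14 Hz.
78 Hz mod fs = 14 Hz.
14 Hz ≤ fs/2 = 16 Hz, appears at 14 Hz.
2 Hz ≤ fs/2 = 16 Hz, passes unchanged.
78 Hz and 82 Hz both map to 14 Hz.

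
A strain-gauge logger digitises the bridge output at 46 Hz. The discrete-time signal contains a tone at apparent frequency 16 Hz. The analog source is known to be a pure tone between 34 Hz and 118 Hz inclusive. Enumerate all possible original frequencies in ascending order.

62 Hz, 76 Hz, 108 Hz

Frequencies that alias to 16 Hz are k·fs ± 16 Hz for integer k ≥ 0.
k=0: 16 Hz.
k=1: 30 Hz, 62 Hz.
k=2: 76 Hz, 108 Hz.
k=3: 122 Hz, 154 Hz.
Within [34 Hz, 118 Hz]: 62 Hz, 76 Hz, 108 Hz.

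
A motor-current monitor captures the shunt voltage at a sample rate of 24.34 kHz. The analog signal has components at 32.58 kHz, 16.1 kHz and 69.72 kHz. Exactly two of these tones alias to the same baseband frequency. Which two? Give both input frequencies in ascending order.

fs/2 = 12.17 kHz.
32.58 kHz mod fs = 8.24 kHz.
8.24 kHz ≤ fs/2 = 12.17 kHz, appears at 8.24 kHz.
16.1 kHz > fs/2 = 12.17 kHz, folds to fs − 16.1 kHz = 8.24 kHz.
69.72 kHz mod fs = 21.04 kHz.
21.04 kHz > fs/2 = 12.17 kHz, folds to fs − 21.04 kHz = 3.3 kHz.
16.1 kHz and 32.58 kHz both map to 8.24 kHz.

16.1 kHz, 32.58 kHz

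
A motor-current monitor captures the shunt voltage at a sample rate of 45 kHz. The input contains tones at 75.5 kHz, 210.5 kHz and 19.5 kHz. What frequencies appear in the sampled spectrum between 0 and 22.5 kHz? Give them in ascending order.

fs/2 = 22.5 kHz.
75.5 kHz mod fs = 30.5 kHz.
30.5 kHz > fs/2 = 22.5 kHz, folds to fs − 30.5 kHz = 14.5 kHz.
210.5 kHz mod fs = 30.5 kHz.
30.5 kHz > fs/2 = 22.5 kHz, folds to fs − 30.5 kHz = 14.5 kHz.
19.5 kHz ≤ fs/2 = 22.5 kHz, passes unchanged.
Distinct values: {14.5 kHz, 19.5 kHz}.

14.5 kHz, 19.5 kHz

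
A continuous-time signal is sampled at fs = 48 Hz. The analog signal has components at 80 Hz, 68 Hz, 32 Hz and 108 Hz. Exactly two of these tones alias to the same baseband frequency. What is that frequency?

16 Hz

fs/2 = 24 Hz.
80 Hz mod fs = 32 Hz.
32 Hz > fs/2 = 24 Hz, folds to fs − 32 Hz = 16 Hz.
68 Hz mod fs = 20 Hz.
20 Hz ≤ fs/2 = 24 Hz, appears at 20 Hz.
32 Hz > fs/2 = 24 Hz, folds to fs − 32 Hz = 16 Hz.
108 Hz mod fs = 12 Hz.
12 Hz ≤ fs/2 = 24 Hz, appears at 12 Hz.
32 Hz and 80 Hz both map to 16 Hz.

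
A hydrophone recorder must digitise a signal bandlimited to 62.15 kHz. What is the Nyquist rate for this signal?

Nyquist rate = 2 × 62.15 kHz = 124.3 kHz.

124.3 kHz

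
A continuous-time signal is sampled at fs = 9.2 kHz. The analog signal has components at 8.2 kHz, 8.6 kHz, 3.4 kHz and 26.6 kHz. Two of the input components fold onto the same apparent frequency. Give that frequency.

1 kHz

fs/2 = 4.6 kHz.
8.2 kHz > fs/2 = 4.6 kHz, folds to fs − 8.2 kHz = 1 kHz.
8.6 kHz > fs/2 = 4.6 kHz, folds to fs − 8.6 kHz = 0.6 kHz.
3.4 kHz ≤ fs/2 = 4.6 kHz, passes unchanged.
26.6 kHz mod fs = 8.2 kHz.
8.2 kHz > fs/2 = 4.6 kHz, folds to fs − 8.2 kHz = 1 kHz.
8.2 kHz and 26.6 kHz both map to 1 kHz.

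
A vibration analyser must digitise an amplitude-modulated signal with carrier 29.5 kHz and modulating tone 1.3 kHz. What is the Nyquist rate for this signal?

AM sidebands sit at fc ± fm = 28.2 kHz and 30.8 kHz.
Highest-frequency component: 30.8 kHz.
Nyquist rate = 2 × 30.8 kHz = 61.6 kHz.

61.6 kHz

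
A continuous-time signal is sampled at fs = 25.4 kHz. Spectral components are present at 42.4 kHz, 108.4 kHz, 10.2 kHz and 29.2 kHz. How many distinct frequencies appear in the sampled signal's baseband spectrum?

fs/2 = 12.7 kHz.
42.4 kHz mod fs = 17 kHz.
17 kHz > fs/2 = 12.7 kHz, folds to fs − 17 kHz = 8.4 kHz.
108.4 kHz mod fs = 6.8 kHz.
6.8 kHz ≤ fs/2 = 12.7 kHz, appears at 6.8 kHz.
10.2 kHz ≤ fs/2 = 12.7 kHz, passes unchanged.
29.2 kHz mod fs = 3.8 kHz.
3.8 kHz ≤ fs/2 = 12.7 kHz, appears at 3.8 kHz.
Distinct values: {3.8 kHz, 6.8 kHz, 8.4 kHz, 10.2 kHz} → 4.

4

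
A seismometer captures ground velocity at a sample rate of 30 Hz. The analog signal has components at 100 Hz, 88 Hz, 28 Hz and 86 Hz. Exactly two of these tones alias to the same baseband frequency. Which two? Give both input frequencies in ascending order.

28 Hz, 88 Hz

fs/2 = 15 Hz.
100 Hz mod fs = 10 Hz.
10 Hz ≤ fs/2 = 15 Hz, appears at 10 Hz.
88 Hz mod fs = 28 Hz.
28 Hz > fs/2 = 15 Hz, folds to fs − 28 Hz = 2 Hz.
28 Hz > fs/2 = 15 Hz, folds to fs − 28 Hz = 2 Hz.
86 Hz mod fs = 26 Hz.
26 Hz > fs/2 = 15 Hz, folds to fs − 26 Hz = 4 Hz.
28 Hz and 88 Hz both map to 2 Hz.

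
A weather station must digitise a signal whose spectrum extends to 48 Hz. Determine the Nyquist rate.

Nyquist rate = 2 × 48 Hz = 96 Hz.

96 Hz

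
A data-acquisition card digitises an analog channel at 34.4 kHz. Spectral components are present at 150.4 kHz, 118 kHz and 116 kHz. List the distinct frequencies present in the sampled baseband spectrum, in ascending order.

12.8 kHz, 14.8 kHz

fs/2 = 17.2 kHz.
150.4 kHz mod fs = 12.8 kHz.
12.8 kHz ≤ fs/2 = 17.2 kHz, appears at 12.8 kHz.
118 kHz mod fs = 14.8 kHz.
14.8 kHz ≤ fs/2 = 17.2 kHz, appears at 14.8 kHz.
116 kHz mod fs = 12.8 kHz.
12.8 kHz ≤ fs/2 = 17.2 kHz, appears at 12.8 kHz.
Distinct values: {12.8 kHz, 14.8 kHz}.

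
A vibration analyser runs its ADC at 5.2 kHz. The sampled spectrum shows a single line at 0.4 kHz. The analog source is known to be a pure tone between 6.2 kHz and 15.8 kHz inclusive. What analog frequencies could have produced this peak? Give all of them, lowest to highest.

Frequencies that alias to 0.4 kHz are k·fs ± 0.4 kHz for integer k ≥ 0.
k=0: 0.4 kHz.
k=1: 4.8 kHz, 5.6 kHz.
k=2: 10 kHz, 10.8 kHz.
k=3: 15.2 kHz, 16 kHz.
k=4: 20.4 kHz, 21.2 kHz.
Within [6.2 kHz, 15.8 kHz]: 10 kHz, 10.8 kHz, 15.2 kHz.

10 kHz, 10.8 kHz, 15.2 kHz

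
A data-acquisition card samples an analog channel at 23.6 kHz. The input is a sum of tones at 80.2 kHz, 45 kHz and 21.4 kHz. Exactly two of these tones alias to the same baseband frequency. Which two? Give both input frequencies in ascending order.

fs/2 = 11.8 kHz.
80.2 kHz mod fs = 9.4 kHz.
9.4 kHz ≤ fs/2 = 11.8 kHz, appears at 9.4 kHz.
45 kHz mod fs = 21.4 kHz.
21.4 kHz > fs/2 = 11.8 kHz, folds to fs − 21.4 kHz = 2.2 kHz.
21.4 kHz > fs/2 = 11.8 kHz, folds to fs − 21.4 kHz = 2.2 kHz.
21.4 kHz and 45 kHz both map to 2.2 kHz.

21.4 kHz, 45 kHz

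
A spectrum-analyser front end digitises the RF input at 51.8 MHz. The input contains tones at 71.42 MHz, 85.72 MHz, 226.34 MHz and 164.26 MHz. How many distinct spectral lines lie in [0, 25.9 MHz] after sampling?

fs/2 = 25.9 MHz.
71.42 MHz mod fs = 19.62 MHz.
19.62 MHz ≤ fs/2 = 25.9 MHz, appears at 19.62 MHz.
85.72 MHz mod fs = 33.92 MHz.
33.92 MHz > fs/2 = 25.9 MHz, folds to fs − 33.92 MHz = 17.88 MHz.
226.34 MHz mod fs = 19.14 MHz.
19.14 MHz ≤ fs/2 = 25.9 MHz, appears at 19.14 MHz.
164.26 MHz mod fs = 8.86 MHz.
8.86 MHz ≤ fs/2 = 25.9 MHz, appears at 8.86 MHz.
Distinct values: {8.86 MHz, 17.88 MHz, 19.14 MHz, 19.62 MHz} → 4.

4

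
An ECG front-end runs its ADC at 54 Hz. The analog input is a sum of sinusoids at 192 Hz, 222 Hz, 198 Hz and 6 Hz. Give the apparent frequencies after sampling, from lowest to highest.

fs/2 = 27 Hz.
192 Hz mod fs = 30 Hz.
30 Hz > fs/2 = 27 Hz, folds to fs − 30 Hz = 24 Hz.
222 Hz mod fs = 6 Hz.
6 Hz ≤ fs/2 = 27 Hz, appears at 6 Hz.
198 Hz mod fs = 36 Hz.
36 Hz > fs/2 = 27 Hz, folds to fs − 36 Hz = 18 Hz.
6 Hz ≤ fs/2 = 27 Hz, passes unchanged.
Distinct values: {6 Hz, 18 Hz, 24 Hz}.

6 Hz, 18 Hz, 24 Hz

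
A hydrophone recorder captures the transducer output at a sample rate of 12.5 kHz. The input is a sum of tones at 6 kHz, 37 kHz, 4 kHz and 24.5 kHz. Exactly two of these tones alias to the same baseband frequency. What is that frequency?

fs/2 = 6.25 kHz.
6 kHz ≤ fs/2 = 6.25 kHz, passes unchanged.
37 kHz mod fs = 12 kHz.
12 kHz > fs/2 = 6.25 kHz, folds to fs − 12 kHz = 0.5 kHz.
4 kHz ≤ fs/2 = 6.25 kHz, passes unchanged.
24.5 kHz mod fs = 12 kHz.
12 kHz > fs/2 = 6.25 kHz, folds to fs − 12 kHz = 0.5 kHz.
24.5 kHz and 37 kHz both map to 0.5 kHz.

0.5 kHz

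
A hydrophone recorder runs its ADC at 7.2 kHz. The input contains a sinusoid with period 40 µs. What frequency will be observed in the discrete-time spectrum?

T = 40 µs → f = 1/T = 25 kHz.
25 kHz mod fs = 3.4 kHz.
3.4 kHz ≤ fs/2 = 3.6 kHz, appears at 3.4 kHz.

3.4 kHz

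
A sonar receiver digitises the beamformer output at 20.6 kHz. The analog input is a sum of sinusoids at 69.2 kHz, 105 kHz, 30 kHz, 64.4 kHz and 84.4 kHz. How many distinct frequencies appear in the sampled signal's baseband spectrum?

fs/2 = 10.3 kHz.
69.2 kHz mod fs = 7.4 kHz.
7.4 kHz ≤ fs/2 = 10.3 kHz, appears at 7.4 kHz.
105 kHz mod fs = 2 kHz.
2 kHz ≤ fs/2 = 10.3 kHz, appears at 2 kHz.
30 kHz mod fs = 9.4 kHz.
9.4 kHz ≤ fs/2 = 10.3 kHz, appears at 9.4 kHz.
64.4 kHz mod fs = 2.6 kHz.
2.6 kHz ≤ fs/2 = 10.3 kHz, appears at 2.6 kHz.
84.4 kHz mod fs = 2 kHz.
2 kHz ≤ fs/2 = 10.3 kHz, appears at 2 kHz.
Distinct values: {2 kHz, 2.6 kHz, 7.4 kHz, 9.4 kHz} → 4.

4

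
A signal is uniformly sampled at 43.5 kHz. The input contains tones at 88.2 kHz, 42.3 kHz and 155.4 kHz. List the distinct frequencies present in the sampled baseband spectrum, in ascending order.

1.2 kHz, 18.6 kHz

fs/2 = 21.75 kHz.
88.2 kHz mod fs = 1.2 kHz.
1.2 kHz ≤ fs/2 = 21.75 kHz, appears at 1.2 kHz.
42.3 kHz > fs/2 = 21.75 kHz, folds to fs − 42.3 kHz = 1.2 kHz.
155.4 kHz mod fs = 24.9 kHz.
24.9 kHz > fs/2 = 21.75 kHz, folds to fs − 24.9 kHz = 18.6 kHz.
Distinct values: {1.2 kHz, 18.6 kHz}.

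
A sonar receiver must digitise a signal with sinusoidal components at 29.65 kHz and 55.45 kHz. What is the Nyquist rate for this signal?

Highest-frequency component: 55.45 kHz.
Nyquist rate = 2 × 55.45 kHz = 110.9 kHz.

110.9 kHz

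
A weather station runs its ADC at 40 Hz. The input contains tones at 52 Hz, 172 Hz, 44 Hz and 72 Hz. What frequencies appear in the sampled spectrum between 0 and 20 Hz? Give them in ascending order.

fs/2 = 20 Hz.
52 Hz mod fs = 12 Hz.
12 Hz ≤ fs/2 = 20 Hz, appears at 12 Hz.
172 Hz mod fs = 12 Hz.
12 Hz ≤ fs/2 = 20 Hz, appears at 12 Hz.
44 Hz mod fs = 4 Hz.
4 Hz ≤ fs/2 = 20 Hz, appears at 4 Hz.
72 Hz mod fs = 32 Hz.
32 Hz > fs/2 = 20 Hz, folds to fs − 32 Hz = 8 Hz.
Distinct values: {4 Hz, 8 Hz, 12 Hz}.

4 Hz, 8 Hz, 12 Hz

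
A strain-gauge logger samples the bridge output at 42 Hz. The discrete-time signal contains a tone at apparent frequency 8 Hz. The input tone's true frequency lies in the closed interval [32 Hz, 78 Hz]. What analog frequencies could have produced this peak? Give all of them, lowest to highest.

34 Hz, 50 Hz, 76 Hz

Frequencies that alias to 8 Hz are k·fs ± 8 Hz for integer k ≥ 0.
k=0: 8 Hz.
k=1: 34 Hz, 50 Hz.
k=2: 76 Hz, 92 Hz.
k=3: 118 Hz, 134 Hz.
Within [32 Hz, 78 Hz]: 34 Hz, 50 Hz, 76 Hz.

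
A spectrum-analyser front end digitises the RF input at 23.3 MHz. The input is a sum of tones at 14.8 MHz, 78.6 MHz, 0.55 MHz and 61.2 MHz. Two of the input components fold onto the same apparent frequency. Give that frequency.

8.7 MHz

fs/2 = 11.65 MHz.
14.8 MHz > fs/2 = 11.65 MHz, folds to fs − 14.8 MHz = 8.5 MHz.
78.6 MHz mod fs = 8.7 MHz.
8.7 MHz ≤ fs/2 = 11.65 MHz, appears at 8.7 MHz.
0.55 MHz ≤ fs/2 = 11.65 MHz, passes unchanged.
61.2 MHz mod fs = 14.6 MHz.
14.6 MHz > fs/2 = 11.65 MHz, folds to fs − 14.6 MHz = 8.7 MHz.
61.2 MHz and 78.6 MHz both map to 8.7 MHz.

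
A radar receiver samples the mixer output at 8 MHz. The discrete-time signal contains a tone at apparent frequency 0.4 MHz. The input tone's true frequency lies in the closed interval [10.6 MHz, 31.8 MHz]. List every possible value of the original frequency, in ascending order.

Frequencies that alias to 0.4 MHz are k·fs ± 0.4 MHz for integer k ≥ 0.
k=0: 0.4 MHz.
k=1: 7.6 MHz, 8.4 MHz.
k=2: 15.6 MHz, 16.4 MHz.
k=3: 23.6 MHz, 24.4 MHz.
k=4: 31.6 MHz, 32.4 MHz.
k=5: 39.6 MHz, 40.4 MHz.
Within [10.6 MHz, 31.8 MHz]: 15.6 MHz, 16.4 MHz, 23.6 MHz, 24.4 MHz, 31.6 MHz.

15.6 MHz, 16.4 MHz, 23.6 MHz, 24.4 MHz, 31.6 MHz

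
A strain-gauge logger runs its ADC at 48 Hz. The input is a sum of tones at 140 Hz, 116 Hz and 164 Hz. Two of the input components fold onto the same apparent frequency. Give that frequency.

fs/2 = 24 Hz.
140 Hz mod fs = 44 Hz.
44 Hz > fs/2 = 24 Hz, folds to fs − 44 Hz = 4 Hz.
116 Hz mod fs = 20 Hz.
20 Hz ≤ fs/2 = 24 Hz, appears at 20 Hz.
164 Hz mod fs = 20 Hz.
20 Hz ≤ fs/2 = 24 Hz, appears at 20 Hz.
116 Hz and 164 Hz both map to 20 Hz.

20 Hz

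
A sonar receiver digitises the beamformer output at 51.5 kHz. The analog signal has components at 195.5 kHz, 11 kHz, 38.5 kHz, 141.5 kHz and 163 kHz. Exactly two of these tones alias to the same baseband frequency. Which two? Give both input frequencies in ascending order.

38.5 kHz, 141.5 kHz

fs/2 = 25.75 kHz.
195.5 kHz mod fs = 41 kHz.
41 kHz > fs/2 = 25.75 kHz, folds to fs − 41 kHz = 10.5 kHz.
11 kHz ≤ fs/2 = 25.75 kHz, passes unchanged.
38.5 kHz > fs/2 = 25.75 kHz, folds to fs − 38.5 kHz = 13 kHz.
141.5 kHz mod fs = 38.5 kHz.
38.5 kHz > fs/2 = 25.75 kHz, folds to fs − 38.5 kHz = 13 kHz.
163 kHz mod fs = 8.5 kHz.
8.5 kHz ≤ fs/2 = 25.75 kHz, appears at 8.5 kHz.
38.5 kHz and 141.5 kHz both map to 13 kHz.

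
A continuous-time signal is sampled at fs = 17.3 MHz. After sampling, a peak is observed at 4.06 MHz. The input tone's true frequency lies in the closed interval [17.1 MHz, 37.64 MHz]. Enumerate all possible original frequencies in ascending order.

21.36 MHz, 30.54 MHz

Frequencies that alias to 4.06 MHz are k·fs ± 4.06 MHz for integer k ≥ 0.
k=0: 4.06 MHz.
k=1: 13.24 MHz, 21.36 MHz.
k=2: 30.54 MHz, 38.66 MHz.
k=3: 47.84 MHz, 55.96 MHz.
Within [17.1 MHz, 37.64 MHz]: 21.36 MHz, 30.54 MHz.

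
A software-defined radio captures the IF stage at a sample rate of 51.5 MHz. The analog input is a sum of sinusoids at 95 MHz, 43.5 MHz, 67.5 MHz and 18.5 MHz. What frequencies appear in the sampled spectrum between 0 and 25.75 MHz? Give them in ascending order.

8 MHz, 16 MHz, 18.5 MHz

fs/2 = 25.75 MHz.
95 MHz mod fs = 43.5 MHz.
43.5 MHz > fs/2 = 25.75 MHz, folds to fs − 43.5 MHz = 8 MHz.
43.5 MHz > fs/2 = 25.75 MHz, folds to fs − 43.5 MHz = 8 MHz.
67.5 MHz mod fs = 16 MHz.
16 MHz ≤ fs/2 = 25.75 MHz, appears at 16 MHz.
18.5 MHz ≤ fs/2 = 25.75 MHz, passes unchanged.
Distinct values: {8 MHz, 16 MHz, 18.5 MHz}.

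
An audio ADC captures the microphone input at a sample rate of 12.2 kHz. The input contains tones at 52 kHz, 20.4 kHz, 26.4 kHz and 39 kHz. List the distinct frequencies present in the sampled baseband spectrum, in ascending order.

2 kHz, 2.4 kHz, 3.2 kHz, 4 kHz

fs/2 = 6.1 kHz.
52 kHz mod fs = 3.2 kHz.
3.2 kHz ≤ fs/2 = 6.1 kHz, appears at 3.2 kHz.
20.4 kHz mod fs = 8.2 kHz.
8.2 kHz > fs/2 = 6.1 kHz, folds to fs − 8.2 kHz = 4 kHz.
26.4 kHz mod fs = 2 kHz.
2 kHz ≤ fs/2 = 6.1 kHz, appears at 2 kHz.
39 kHz mod fs = 2.4 kHz.
2.4 kHz ≤ fs/2 = 6.1 kHz, appears at 2.4 kHz.
Distinct values: {2 kHz, 2.4 kHz, 3.2 kHz, 4 kHz}.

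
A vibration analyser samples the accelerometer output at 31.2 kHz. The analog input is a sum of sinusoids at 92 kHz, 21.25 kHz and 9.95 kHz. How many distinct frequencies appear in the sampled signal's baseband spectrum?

2

fs/2 = 15.6 kHz.
92 kHz mod fs = 29.6 kHz.
29.6 kHz > fs/2 = 15.6 kHz, folds to fs − 29.6 kHz = 1.6 kHz.
21.25 kHz > fs/2 = 15.6 kHz, folds to fs − 21.25 kHz = 9.95 kHz.
9.95 kHz ≤ fs/2 = 15.6 kHz, passes unchanged.
Distinct values: {1.6 kHz, 9.95 kHz} → 2.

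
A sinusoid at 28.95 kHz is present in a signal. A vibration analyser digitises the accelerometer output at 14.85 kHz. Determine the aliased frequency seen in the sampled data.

28.95 kHz mod fs = 14.1 kHz.
14.1 kHz > fs/2 = 7.425 kHz, folds to fs − 14.1 kHz = 0.75 kHz.

0.75 kHz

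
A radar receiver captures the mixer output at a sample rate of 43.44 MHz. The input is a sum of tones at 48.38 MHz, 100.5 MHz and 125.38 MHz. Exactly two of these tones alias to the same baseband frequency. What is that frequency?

fs/2 = 21.72 MHz.
48.38 MHz mod fs = 4.94 MHz.
4.94 MHz ≤ fs/2 = 21.72 MHz, appears at 4.94 MHz.
100.5 MHz mod fs = 13.62 MHz.
13.62 MHz ≤ fs/2 = 21.72 MHz, appears at 13.62 MHz.
125.38 MHz mod fs = 38.5 MHz.
38.5 MHz > fs/2 = 21.72 MHz, folds to fs − 38.5 MHz = 4.94 MHz.
48.38 MHz and 125.38 MHz both map to 4.94 MHz.

4.94 MHz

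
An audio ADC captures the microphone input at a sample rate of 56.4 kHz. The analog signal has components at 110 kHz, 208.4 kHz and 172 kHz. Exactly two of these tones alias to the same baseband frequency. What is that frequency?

2.8 kHz

fs/2 = 28.2 kHz.
110 kHz mod fs = 53.6 kHz.
53.6 kHz > fs/2 = 28.2 kHz, folds to fs − 53.6 kHz = 2.8 kHz.
208.4 kHz mod fs = 39.2 kHz.
39.2 kHz > fs/2 = 28.2 kHz, folds to fs − 39.2 kHz = 17.2 kHz.
172 kHz mod fs = 2.8 kHz.
2.8 kHz ≤ fs/2 = 28.2 kHz, appears at 2.8 kHz.
110 kHz and 172 kHz both map to 2.8 kHz.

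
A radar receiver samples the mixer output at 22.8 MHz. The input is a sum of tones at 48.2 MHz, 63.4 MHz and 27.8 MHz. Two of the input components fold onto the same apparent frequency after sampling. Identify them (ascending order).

fs/2 = 11.4 MHz.
48.2 MHz mod fs = 2.6 MHz.
2.6 MHz ≤ fs/2 = 11.4 MHz, appears at 2.6 MHz.
63.4 MHz mod fs = 17.8 MHz.
17.8 MHz > fs/2 = 11.4 MHz, folds to fs − 17.8 MHz = 5 MHz.
27.8 MHz mod fs = 5 MHz.
5 MHz ≤ fs/2 = 11.4 MHz, appears at 5 MHz.
27.8 MHz and 63.4 MHz both map to 5 MHz.

27.8 MHz, 63.4 MHz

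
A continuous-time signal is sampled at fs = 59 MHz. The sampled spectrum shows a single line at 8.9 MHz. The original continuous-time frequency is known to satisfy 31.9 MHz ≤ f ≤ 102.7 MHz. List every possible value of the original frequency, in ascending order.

50.1 MHz, 67.9 MHz

Frequencies that alias to 8.9 MHz are k·fs ± 8.9 MHz for integer k ≥ 0.
k=0: 8.9 MHz.
k=1: 50.1 MHz, 67.9 MHz.
k=2: 109.1 MHz, 126.9 MHz.
Within [31.9 MHz, 102.7 MHz]: 50.1 MHz, 67.9 MHz.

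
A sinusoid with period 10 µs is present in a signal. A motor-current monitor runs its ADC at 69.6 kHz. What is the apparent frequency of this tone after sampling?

30.4 kHz

T = 10 µs → f = 1/T = 100 kHz.
100 kHz mod fs = 30.4 kHz.
30.4 kHz ≤ fs/2 = 34.8 kHz, appears at 30.4 kHz.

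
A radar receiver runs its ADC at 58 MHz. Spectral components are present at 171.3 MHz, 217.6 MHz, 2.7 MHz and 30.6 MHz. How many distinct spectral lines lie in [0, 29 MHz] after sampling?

fs/2 = 29 MHz.
171.3 MHz mod fs = 55.3 MHz.
55.3 MHz > fs/2 = 29 MHz, folds to fs − 55.3 MHz = 2.7 MHz.
217.6 MHz mod fs = 43.6 MHz.
43.6 MHz > fs/2 = 29 MHz, folds to fs − 43.6 MHz = 14.4 MHz.
2.7 MHz ≤ fs/2 = 29 MHz, passes unchanged.
30.6 MHz > fs/2 = 29 MHz, folds to fs − 30.6 MHz = 27.4 MHz.
Distinct values: {2.7 MHz, 14.4 MHz, 27.4 MHz} → 3.

3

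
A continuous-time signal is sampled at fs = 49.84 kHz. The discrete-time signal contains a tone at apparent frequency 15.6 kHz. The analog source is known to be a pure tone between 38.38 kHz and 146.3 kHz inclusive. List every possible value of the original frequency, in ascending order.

Frequencies that alias to 15.6 kHz are k·fs ± 15.6 kHz for integer k ≥ 0.
k=0: 15.6 kHz.
k=1: 34.24 kHz, 65.44 kHz.
k=2: 84.08 kHz, 115.28 kHz.
k=3: 133.92 kHz, 165.12 kHz.
k=4: 183.76 kHz, 214.96 kHz.
Within [38.38 kHz, 146.3 kHz]: 65.44 kHz, 84.08 kHz, 115.28 kHz, 133.92 kHz.

65.44 kHz, 84.08 kHz, 115.28 kHz, 133.92 kHz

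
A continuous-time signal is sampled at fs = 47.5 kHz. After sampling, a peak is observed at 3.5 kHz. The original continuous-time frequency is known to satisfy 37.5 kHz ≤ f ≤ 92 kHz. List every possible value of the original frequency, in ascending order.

Frequencies that alias to 3.5 kHz are k·fs ± 3.5 kHz for integer k ≥ 0.
k=0: 3.5 kHz.
k=1: 44 kHz, 51 kHz.
k=2: 91.5 kHz, 98.5 kHz.
k=3: 139 kHz, 146 kHz.
Within [37.5 kHz, 92 kHz]: 44 kHz, 51 kHz, 91.5 kHz.

44 kHz, 51 kHz, 91.5 kHz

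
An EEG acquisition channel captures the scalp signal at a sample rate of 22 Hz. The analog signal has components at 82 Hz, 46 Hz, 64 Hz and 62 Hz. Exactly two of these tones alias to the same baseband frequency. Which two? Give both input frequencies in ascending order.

fs/2 = 11 Hz.
82 Hz mod fs = 16 Hz.
16 Hz > fs/2 = 11 Hz, folds to fs − 16 Hz = 6 Hz.
46 Hz mod fs = 2 Hz.
2 Hz ≤ fs/2 = 11 Hz, appears at 2 Hz.
64 Hz mod fs = 20 Hz.
20 Hz > fs/2 = 11 Hz, folds to fs − 20 Hz = 2 Hz.
62 Hz mod fs = 18 Hz.
18 Hz > fs/2 = 11 Hz, folds to fs − 18 Hz = 4 Hz.
46 Hz and 64 Hz both map to 2 Hz.

46 Hz, 64 Hz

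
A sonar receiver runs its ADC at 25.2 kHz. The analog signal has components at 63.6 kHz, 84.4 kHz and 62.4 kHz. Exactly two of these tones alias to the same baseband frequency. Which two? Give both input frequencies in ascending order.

62.4 kHz, 63.6 kHz

fs/2 = 12.6 kHz.
63.6 kHz mod fs = 13.2 kHz.
13.2 kHz > fs/2 = 12.6 kHz, folds to fs − 13.2 kHz = 12 kHz.
84.4 kHz mod fs = 8.8 kHz.
8.8 kHz ≤ fs/2 = 12.6 kHz, appears at 8.8 kHz.
62.4 kHz mod fs = 12 kHz.
12 kHz ≤ fs/2 = 12.6 kHz, appears at 12 kHz.
62.4 kHz and 63.6 kHz both map to 12 kHz.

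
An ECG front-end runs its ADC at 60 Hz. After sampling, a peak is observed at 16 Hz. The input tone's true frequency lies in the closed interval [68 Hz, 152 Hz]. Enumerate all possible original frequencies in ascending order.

Frequencies that alias to 16 Hz are k·fs ± 16 Hz for integer k ≥ 0.
k=0: 16 Hz.
k=1: 44 Hz, 76 Hz.
k=2: 104 Hz, 136 Hz.
k=3: 164 Hz, 196 Hz.
Within [68 Hz, 152 Hz]: 76 Hz, 104 Hz, 136 Hz.

76 Hz, 104 Hz, 136 Hz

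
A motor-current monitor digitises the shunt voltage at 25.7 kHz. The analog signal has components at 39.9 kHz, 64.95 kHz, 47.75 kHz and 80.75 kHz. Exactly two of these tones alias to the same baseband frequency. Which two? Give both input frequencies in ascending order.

47.75 kHz, 80.75 kHz

fs/2 = 12.85 kHz.
39.9 kHz mod fs = 14.2 kHz.
14.2 kHz > fs/2 = 12.85 kHz, folds to fs − 14.2 kHz = 11.5 kHz.
64.95 kHz mod fs = 13.55 kHz.
13.55 kHz > fs/2 = 12.85 kHz, folds to fs − 13.55 kHz = 12.15 kHz.
47.75 kHz mod fs = 22.05 kHz.
22.05 kHz > fs/2 = 12.85 kHz, folds to fs − 22.05 kHz = 3.65 kHz.
80.75 kHz mod fs = 3.65 kHz.
3.65 kHz ≤ fs/2 = 12.85 kHz, appears at 3.65 kHz.
47.75 kHz and 80.75 kHz both map to 3.65 kHz.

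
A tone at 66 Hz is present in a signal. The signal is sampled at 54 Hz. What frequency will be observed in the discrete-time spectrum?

66 Hz mod fs = 12 Hz.
12 Hz ≤ fs/2 = 27 Hz, appears at 12 Hz.

12 Hz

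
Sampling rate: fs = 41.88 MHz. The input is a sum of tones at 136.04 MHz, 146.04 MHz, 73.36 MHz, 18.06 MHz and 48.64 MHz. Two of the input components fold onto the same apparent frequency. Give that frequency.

10.4 MHz

fs/2 = 20.94 MHz.
136.04 MHz mod fs = 10.4 MHz.
10.4 MHz ≤ fs/2 = 20.94 MHz, appears at 10.4 MHz.
146.04 MHz mod fs = 20.4 MHz.
20.4 MHz ≤ fs/2 = 20.94 MHz, appears at 20.4 MHz.
73.36 MHz mod fs = 31.48 MHz.
31.48 MHz > fs/2 = 20.94 MHz, folds to fs − 31.48 MHz = 10.4 MHz.
18.06 MHz ≤ fs/2 = 20.94 MHz, passes unchanged.
48.64 MHz mod fs = 6.76 MHz.
6.76 MHz ≤ fs/2 = 20.94 MHz, appears at 6.76 MHz.
73.36 MHz and 136.04 MHz both map to 10.4 MHz.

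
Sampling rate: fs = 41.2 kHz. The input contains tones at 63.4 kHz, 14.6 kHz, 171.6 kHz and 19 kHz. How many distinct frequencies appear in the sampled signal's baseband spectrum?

3

fs/2 = 20.6 kHz.
63.4 kHz mod fs = 22.2 kHz.
22.2 kHz > fs/2 = 20.6 kHz, folds to fs − 22.2 kHz = 19 kHz.
14.6 kHz ≤ fs/2 = 20.6 kHz, passes unchanged.
171.6 kHz mod fs = 6.8 kHz.
6.8 kHz ≤ fs/2 = 20.6 kHz, appears at 6.8 kHz.
19 kHz ≤ fs/2 = 20.6 kHz, passes unchanged.
Distinct values: {6.8 kHz, 14.6 kHz, 19 kHz} → 3.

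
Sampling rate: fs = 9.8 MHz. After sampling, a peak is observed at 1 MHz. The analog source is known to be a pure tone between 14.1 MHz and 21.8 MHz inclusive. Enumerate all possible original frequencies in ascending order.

18.6 MHz, 20.6 MHz

Frequencies that alias to 1 MHz are k·fs ± 1 MHz for integer k ≥ 0.
k=0: 1 MHz.
k=1: 8.8 MHz, 10.8 MHz.
k=2: 18.6 MHz, 20.6 MHz.
k=3: 28.4 MHz, 30.4 MHz.
Within [14.1 MHz, 21.8 MHz]: 18.6 MHz, 20.6 MHz.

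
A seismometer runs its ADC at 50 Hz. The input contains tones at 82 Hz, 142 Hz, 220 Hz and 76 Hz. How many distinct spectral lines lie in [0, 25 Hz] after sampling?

fs/2 = 25 Hz.
82 Hz mod fs = 32 Hz.
32 Hz > fs/2 = 25 Hz, folds to fs − 32 Hz = 18 Hz.
142 Hz mod fs = 42 Hz.
42 Hz > fs/2 = 25 Hz, folds to fs − 42 Hz = 8 Hz.
220 Hz mod fs = 20 Hz.
20 Hz ≤ fs/2 = 25 Hz, appears at 20 Hz.
76 Hz mod fs = 26 Hz.
26 Hz > fs/2 = 25 Hz, folds to fs − 26 Hz = 24 Hz.
Distinct values: {8 Hz, 18 Hz, 20 Hz, 24 Hz} → 4.

4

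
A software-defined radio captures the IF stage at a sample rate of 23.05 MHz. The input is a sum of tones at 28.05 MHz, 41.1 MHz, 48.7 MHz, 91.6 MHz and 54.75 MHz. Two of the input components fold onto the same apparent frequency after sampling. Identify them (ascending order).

28.05 MHz, 41.1 MHz

fs/2 = 11.525 MHz.
28.05 MHz mod fs = 5 MHz.
5 MHz ≤ fs/2 = 11.525 MHz, appears at 5 MHz.
41.1 MHz mod fs = 18.05 MHz.
18.05 MHz > fs/2 = 11.525 MHz, folds to fs − 18.05 MHz = 5 MHz.
48.7 MHz mod fs = 2.6 MHz.
2.6 MHz ≤ fs/2 = 11.525 MHz, appears at 2.6 MHz.
91.6 MHz mod fs = 22.45 MHz.
22.45 MHz > fs/2 = 11.525 MHz, folds to fs − 22.45 MHz = 0.6 MHz.
54.75 MHz mod fs = 8.65 MHz.
8.65 MHz ≤ fs/2 = 11.525 MHz, appears at 8.65 MHz.
28.05 MHz and 41.1 MHz both map to 5 MHz.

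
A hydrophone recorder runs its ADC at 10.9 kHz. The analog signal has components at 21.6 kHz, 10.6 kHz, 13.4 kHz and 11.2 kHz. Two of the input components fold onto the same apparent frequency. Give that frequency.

0.3 kHz

fs/2 = 5.45 kHz.
21.6 kHz mod fs = 10.7 kHz.
10.7 kHz > fs/2 = 5.45 kHz, folds to fs − 10.7 kHz = 0.2 kHz.
10.6 kHz > fs/2 = 5.45 kHz, folds to fs − 10.6 kHz = 0.3 kHz.
13.4 kHz mod fs = 2.5 kHz.
2.5 kHz ≤ fs/2 = 5.45 kHz, appears at 2.5 kHz.
11.2 kHz mod fs = 0.3 kHz.
0.3 kHz ≤ fs/2 = 5.45 kHz, appears at 0.3 kHz.
10.6 kHz and 11.2 kHz both map to 0.3 kHz.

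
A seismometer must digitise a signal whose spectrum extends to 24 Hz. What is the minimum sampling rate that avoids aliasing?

Nyquist rate = 2 × 24 Hz = 48 Hz.

48 Hz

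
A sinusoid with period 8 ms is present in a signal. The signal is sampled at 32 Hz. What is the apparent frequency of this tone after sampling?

T = 8 ms → f = 1/T = 125 Hz.
125 Hz mod fs = 29 Hz.
29 Hz > fs/2 = 16 Hz, folds to fs − 29 Hz = 3 Hz.

3 Hz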